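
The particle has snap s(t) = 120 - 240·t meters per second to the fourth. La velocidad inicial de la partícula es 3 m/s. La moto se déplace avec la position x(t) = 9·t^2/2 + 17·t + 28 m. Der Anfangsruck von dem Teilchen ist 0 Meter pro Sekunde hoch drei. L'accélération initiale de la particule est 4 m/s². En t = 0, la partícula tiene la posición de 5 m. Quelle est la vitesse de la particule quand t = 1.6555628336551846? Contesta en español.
Partiendo del snap s(t) = 120 - 240·t, tomamos 3 antiderivadas. La antiderivada del snap es la sacudida. Usando j(0) = 0, obtenemos j(t) = 120·t·(1 - t). Integrando la sacudida y usando la condición inicial a(0) = 4, obtenemos a(t) = -40·t^3 + 60·t^2 + 4. La integral de la aceleración, con v(0) = 3, da la velocidad: v(t) = -10·t^4 + 20·t^3 + 4·t + 3. De la ecuación de la velocidad v(t) = -10·t^4 + 20·t^3 + 4·t + 3, sustituimos t = 1.6555628336551846 para obtener v = 25.2518207003692.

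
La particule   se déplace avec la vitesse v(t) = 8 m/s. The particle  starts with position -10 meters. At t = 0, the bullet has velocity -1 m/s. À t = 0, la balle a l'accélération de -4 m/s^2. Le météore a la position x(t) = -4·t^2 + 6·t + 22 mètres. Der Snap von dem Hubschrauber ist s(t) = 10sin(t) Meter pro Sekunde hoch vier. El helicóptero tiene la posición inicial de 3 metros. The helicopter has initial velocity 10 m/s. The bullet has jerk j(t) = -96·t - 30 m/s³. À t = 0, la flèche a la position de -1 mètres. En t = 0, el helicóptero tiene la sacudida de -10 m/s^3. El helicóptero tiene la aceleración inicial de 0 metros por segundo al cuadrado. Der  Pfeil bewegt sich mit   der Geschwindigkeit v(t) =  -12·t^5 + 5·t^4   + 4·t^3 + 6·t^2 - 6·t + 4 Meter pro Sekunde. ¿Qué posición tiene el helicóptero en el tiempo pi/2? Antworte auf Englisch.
We need to integrate our snap equation s(t) = 10·sin(t) 4 times. Finding the integral of s(t) and using j(0) = -10: j(t) = -10·cos(t). The antiderivative of jerk is acceleration. Using a(0) = 0, we get a(t) = -10·sin(t). The antiderivative of acceleration, with v(0) = 10, gives velocity: v(t) = 10·cos(t). Taking ∫v(t)dt and applying x(0) = 3, we find x(t) = 10·sin(t) + 3. Using x(t) = 10·sin(t) + 3 and substituting t = pi/2, we find x = 13.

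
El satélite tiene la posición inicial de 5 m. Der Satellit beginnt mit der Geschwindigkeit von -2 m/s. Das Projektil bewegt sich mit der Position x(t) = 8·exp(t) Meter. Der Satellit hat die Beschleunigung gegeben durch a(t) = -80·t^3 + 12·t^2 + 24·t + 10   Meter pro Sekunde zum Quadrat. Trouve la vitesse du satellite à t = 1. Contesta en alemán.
Ausgehend von der Beschleunigung a(t) = -80·t^3 + 12·t^2 + 24·t + 10, nehmen wir 1 Stammfunktion. Mit ∫a(t)dt und Anwendung von v(0) = -2, finden wir v(t) = -20·t^4 + 4·t^3 + 12·t^2 + 10·t - 2. Mit v(t) = -20·t^4 + 4·t^3 + 12·t^2 + 10·t - 2 und Einsetzen von t = 1, finden wir v = 4.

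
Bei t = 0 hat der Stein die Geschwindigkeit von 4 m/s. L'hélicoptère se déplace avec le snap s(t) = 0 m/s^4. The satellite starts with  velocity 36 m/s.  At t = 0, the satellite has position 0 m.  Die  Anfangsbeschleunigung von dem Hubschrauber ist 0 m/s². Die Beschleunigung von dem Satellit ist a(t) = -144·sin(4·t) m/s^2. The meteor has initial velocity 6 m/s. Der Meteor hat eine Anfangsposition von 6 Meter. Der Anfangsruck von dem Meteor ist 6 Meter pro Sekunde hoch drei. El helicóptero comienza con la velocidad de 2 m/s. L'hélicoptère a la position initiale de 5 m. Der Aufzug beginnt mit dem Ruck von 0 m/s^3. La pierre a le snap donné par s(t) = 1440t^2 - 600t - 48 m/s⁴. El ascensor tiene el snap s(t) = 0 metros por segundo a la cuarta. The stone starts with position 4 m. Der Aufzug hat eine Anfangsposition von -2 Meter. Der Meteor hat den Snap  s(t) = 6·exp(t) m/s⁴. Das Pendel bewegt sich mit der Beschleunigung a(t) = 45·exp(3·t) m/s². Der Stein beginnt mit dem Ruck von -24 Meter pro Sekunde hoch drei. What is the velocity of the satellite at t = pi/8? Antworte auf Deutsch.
Wir müssen die Stammfunktion unserer Gleichung für die Beschleunigung a(t) = -144·sin(4·t) 1-mal finden. Durch Integration von der Beschleunigung und Verwendung der Anfangsbedingung v(0) = 36, erhalten wir v(t) = 36·cos(4·t). Aus der Gleichung für die Geschwindigkeit v(t) = 36·cos(4·t), setzen wir t = pi/8 ein und erhalten v = 0.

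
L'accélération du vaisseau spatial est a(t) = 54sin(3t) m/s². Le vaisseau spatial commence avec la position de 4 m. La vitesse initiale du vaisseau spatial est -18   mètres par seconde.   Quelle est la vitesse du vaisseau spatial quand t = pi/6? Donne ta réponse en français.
Pour résoudre ceci, nous devons prendre 1 intégrale de notre équation de l'accélération a(t) = 54·sin(3·t). L'intégrale de l'accélération, avec v(0) = -18, donne la vitesse: v(t) = -18·cos(3·t). En utilisant v(t) = -18·cos(3·t) et en substituant t = pi/6, nous trouvons v = 0.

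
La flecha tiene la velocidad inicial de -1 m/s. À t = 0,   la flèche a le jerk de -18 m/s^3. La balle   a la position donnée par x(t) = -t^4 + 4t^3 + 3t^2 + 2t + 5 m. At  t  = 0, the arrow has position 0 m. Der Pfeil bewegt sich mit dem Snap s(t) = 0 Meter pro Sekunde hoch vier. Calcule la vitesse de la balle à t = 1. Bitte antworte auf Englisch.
To solve this, we need to take 1 derivative of our position equation x(t) = -t^4 + 4·t^3 + 3·t^2 + 2·t + 5. Differentiating position, we get velocity: v(t) = -4·t^3 + 12·t^2 + 6·t + 2. From the given velocity equation v(t) = -4·t^3 + 12·t^2 + 6·t + 2, we substitute t = 1 to get v = 16.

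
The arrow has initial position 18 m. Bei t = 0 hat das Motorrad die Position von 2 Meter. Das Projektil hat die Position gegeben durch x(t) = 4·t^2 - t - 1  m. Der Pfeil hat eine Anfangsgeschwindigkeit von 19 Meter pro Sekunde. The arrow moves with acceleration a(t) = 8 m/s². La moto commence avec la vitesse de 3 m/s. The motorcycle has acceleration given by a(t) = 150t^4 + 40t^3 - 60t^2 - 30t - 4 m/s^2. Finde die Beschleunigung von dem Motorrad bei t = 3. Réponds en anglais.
We have acceleration a(t) = 150·t^4 + 40·t^3 - 60·t^2 - 30·t - 4. Substituting t = 3: a(3) = 12596.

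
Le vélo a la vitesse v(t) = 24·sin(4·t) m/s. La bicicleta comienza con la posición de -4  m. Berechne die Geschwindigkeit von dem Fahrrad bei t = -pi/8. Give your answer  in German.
Wir haben die Geschwindigkeit v(t) = 24·sin(4·t). Durch Einsetzen von t = -pi/8: v(-pi/8) = -24.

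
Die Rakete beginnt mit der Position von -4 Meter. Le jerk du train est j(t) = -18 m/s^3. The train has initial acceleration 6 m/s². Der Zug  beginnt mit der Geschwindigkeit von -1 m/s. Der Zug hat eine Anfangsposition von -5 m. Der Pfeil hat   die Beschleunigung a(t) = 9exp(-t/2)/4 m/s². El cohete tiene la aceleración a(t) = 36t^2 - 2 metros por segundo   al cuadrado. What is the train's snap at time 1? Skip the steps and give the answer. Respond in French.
Le snap à t = 1 est s = 0.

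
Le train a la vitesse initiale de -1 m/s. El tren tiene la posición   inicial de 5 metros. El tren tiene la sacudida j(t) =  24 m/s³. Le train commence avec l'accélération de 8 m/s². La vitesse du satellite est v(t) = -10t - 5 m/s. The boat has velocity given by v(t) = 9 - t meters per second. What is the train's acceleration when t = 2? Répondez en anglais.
We must find the antiderivative of our jerk equation j(t) = 24 1 time. The antiderivative of jerk, with a(0) = 8, gives acceleration: a(t) = 24·t + 8. We have acceleration a(t) = 24·t + 8. Substituting t = 2: a(2) = 56.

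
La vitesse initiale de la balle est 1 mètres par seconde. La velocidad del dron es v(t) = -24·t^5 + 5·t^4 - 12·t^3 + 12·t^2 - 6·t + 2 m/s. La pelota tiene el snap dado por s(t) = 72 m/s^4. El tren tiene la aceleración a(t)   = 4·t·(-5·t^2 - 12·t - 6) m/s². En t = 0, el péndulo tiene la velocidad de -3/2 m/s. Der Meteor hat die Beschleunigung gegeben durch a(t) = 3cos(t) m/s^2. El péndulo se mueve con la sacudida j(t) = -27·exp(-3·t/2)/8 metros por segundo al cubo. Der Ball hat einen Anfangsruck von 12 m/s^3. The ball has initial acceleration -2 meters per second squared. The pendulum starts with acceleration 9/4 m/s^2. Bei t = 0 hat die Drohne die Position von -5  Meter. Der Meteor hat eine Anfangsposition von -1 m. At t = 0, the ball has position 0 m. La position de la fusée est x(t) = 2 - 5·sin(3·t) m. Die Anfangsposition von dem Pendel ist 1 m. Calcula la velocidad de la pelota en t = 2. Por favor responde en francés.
Nous devons intégrer notre équation du snap s(t) = 72 3 fois. La primitive du snap est le jerk. En utilisant j(0) = 12, nous obtenons j(t) = 72·t + 12. L'intégrale du jerk est l'accélération. En utilisant a(0) = -2, nous obtenons a(t) = 36·t^2 + 12·t - 2. La primitive de l'accélération est la vitesse. En utilisant v(0) = 1, nous obtenons v(t) = 12·t^3 + 6·t^2 - 2·t + 1. Nous avons la vitesse v(t) = 12·t^3 + 6·t^2 - 2·t + 1. En substituant t = 2: v(2) = 117.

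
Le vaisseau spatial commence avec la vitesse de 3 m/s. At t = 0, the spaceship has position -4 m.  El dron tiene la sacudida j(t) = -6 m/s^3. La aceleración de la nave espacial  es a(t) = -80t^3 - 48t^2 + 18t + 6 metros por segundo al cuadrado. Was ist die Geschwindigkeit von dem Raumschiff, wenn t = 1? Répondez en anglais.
Starting from acceleration a(t) = -80·t^3 - 48·t^2 + 18·t + 6, we take 1 antiderivative. Taking ∫a(t)dt and applying v(0) = 3, we find v(t) = -20·t^4 - 16·t^3 + 9·t^2 + 6·t + 3. From the given velocity equation v(t) = -20·t^4 - 16·t^3 + 9·t^2 + 6·t + 3, we substitute t = 1 to get v = -18.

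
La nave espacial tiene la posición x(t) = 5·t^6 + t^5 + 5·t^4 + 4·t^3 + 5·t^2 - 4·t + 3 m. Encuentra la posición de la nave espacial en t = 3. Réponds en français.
De l'équation de la position x(t) = 5·t^6 + t^5 + 5·t^4 + 4·t^3 + 5·t^2 - 4·t + 3, nous substituons t = 3 pour obtenir x = 4437.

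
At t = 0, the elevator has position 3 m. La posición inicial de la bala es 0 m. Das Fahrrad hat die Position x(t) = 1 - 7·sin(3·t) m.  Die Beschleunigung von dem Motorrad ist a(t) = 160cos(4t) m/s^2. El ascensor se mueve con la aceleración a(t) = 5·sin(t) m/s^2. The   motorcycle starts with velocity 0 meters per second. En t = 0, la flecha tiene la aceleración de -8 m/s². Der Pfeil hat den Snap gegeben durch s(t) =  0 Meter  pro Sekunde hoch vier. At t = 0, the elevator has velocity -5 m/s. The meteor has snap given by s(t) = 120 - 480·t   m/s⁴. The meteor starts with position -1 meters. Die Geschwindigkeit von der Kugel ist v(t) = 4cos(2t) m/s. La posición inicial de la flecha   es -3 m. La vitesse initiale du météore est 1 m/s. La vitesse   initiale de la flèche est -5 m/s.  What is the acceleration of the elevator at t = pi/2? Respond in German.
Mit a(t) = 5·sin(t) und Einsetzen von t = pi/2, finden wir a = 5.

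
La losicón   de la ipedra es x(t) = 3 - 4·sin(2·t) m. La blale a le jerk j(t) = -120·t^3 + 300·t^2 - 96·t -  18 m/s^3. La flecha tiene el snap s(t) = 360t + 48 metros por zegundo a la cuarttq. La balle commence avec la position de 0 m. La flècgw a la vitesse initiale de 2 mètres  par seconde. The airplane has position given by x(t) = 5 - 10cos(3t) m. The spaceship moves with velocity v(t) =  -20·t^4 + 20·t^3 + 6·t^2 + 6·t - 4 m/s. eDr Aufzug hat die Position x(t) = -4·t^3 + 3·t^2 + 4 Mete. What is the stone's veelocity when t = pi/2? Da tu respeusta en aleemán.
Wir müssen unsere Gleichung für die Position x(t) = 3 - 4·sin(2·t) 1-mal ableiten. Die Ableitung von der Position ergibt die Geschwindigkeit: v(t) = -8·cos(2·t). Wir haben die Geschwindigkeit v(t) = -8·cos(2·t). Durch Einsetzen von t = pi/2: v(pi/2) = 8.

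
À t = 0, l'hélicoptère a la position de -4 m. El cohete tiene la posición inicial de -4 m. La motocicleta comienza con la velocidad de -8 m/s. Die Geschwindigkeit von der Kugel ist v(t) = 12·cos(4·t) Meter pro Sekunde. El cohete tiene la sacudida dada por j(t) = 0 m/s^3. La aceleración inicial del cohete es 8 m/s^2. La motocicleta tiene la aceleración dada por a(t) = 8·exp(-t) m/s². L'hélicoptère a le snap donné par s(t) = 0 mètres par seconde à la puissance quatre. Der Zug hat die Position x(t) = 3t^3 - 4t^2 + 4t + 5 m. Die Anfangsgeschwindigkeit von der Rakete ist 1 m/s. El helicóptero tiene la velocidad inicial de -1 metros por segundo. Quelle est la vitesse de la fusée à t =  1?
Pour résoudre ceci, nous devons prendre 2 primitives de notre équation du jerk j(t) = 0. La primitive du jerk, avec a(0) = 8, donne l'accélération: a(t) = 8. L'intégrale de l'accélération est la vitesse. En utilisant v(0) = 1, nous obtenons v(t) = 8·t + 1. Nous avons la vitesse v(t) = 8·t + 1. En substituant t = 1: v(1) = 9.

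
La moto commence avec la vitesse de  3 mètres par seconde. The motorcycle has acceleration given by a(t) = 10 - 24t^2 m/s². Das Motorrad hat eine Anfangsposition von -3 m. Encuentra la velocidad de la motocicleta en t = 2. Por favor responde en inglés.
We need to integrate our acceleration equation a(t) = 10 - 24·t^2 1 time. The integral of acceleration is velocity. Using v(0) = 3, we get v(t) = -8·t^3 + 10·t + 3. We have velocity v(t) = -8·t^3 + 10·t + 3. Substituting t = 2: v(2) = -41.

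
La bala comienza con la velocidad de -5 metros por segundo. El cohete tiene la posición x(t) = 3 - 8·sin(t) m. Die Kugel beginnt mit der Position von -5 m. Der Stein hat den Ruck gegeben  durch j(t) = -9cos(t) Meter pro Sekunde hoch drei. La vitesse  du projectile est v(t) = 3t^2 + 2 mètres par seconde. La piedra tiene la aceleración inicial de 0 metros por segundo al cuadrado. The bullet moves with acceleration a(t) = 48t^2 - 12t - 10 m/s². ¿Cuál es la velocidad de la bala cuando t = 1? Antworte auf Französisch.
En partant de l'accélération a(t) = 48·t^2 - 12·t - 10, nous prenons 1 intégrale. La primitive de l'accélération, avec v(0) = -5, donne la vitesse: v(t) = 16·t^3 - 6·t^2 - 10·t - 5. Nous avons la vitesse v(t) = 16·t^3 - 6·t^2 - 10·t - 5. En substituant t = 1: v(1) = -5.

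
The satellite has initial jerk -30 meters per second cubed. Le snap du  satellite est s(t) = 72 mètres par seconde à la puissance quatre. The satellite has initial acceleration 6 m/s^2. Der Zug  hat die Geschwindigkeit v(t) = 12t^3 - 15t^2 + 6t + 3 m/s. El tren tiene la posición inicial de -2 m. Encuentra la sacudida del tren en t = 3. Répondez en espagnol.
Partiendo de la velocidad v(t) = 12·t^3 - 15·t^2 + 6·t + 3, tomamos 2 derivadas. Derivando la velocidad, obtenemos la aceleración: a(t) = 36·t^2 - 30·t + 6. Derivando la aceleración, obtenemos la sacudida: j(t) = 72·t - 30. Tenemos la sacudida j(t) = 72·t - 30. Sustituyendo t = 3: j(3) = 186.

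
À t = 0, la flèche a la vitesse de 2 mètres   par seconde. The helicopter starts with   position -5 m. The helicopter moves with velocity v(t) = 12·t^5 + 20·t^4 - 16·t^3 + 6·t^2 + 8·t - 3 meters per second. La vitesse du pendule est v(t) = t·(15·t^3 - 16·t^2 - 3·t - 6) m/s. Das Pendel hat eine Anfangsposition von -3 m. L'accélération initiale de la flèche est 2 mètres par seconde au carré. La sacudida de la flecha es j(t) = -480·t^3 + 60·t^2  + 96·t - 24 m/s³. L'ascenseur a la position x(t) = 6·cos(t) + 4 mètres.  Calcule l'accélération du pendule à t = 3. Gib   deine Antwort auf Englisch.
Starting from velocity v(t) = t·(15·t^3 - 16·t^2 - 3·t - 6), we take 1 derivative. Taking d/dt of v(t), we find a(t) = 15·t^3 - 16·t^2 + t·(45·t^2 - 32·t - 3) - 3·t - 6. From the given acceleration equation a(t) = 15·t^3 - 16·t^2 + t·(45·t^2 - 32·t - 3) - 3·t - 6, we substitute t = 3 to get a = 1164.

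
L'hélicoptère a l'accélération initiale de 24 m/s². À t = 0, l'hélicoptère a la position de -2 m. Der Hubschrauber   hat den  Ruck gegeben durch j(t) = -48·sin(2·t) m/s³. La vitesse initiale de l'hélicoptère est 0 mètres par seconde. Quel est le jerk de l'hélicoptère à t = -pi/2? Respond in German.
Wir haben den Ruck j(t) = -48·sin(2·t). Durch Einsetzen von t = -pi/2: j(-pi/2) = 0.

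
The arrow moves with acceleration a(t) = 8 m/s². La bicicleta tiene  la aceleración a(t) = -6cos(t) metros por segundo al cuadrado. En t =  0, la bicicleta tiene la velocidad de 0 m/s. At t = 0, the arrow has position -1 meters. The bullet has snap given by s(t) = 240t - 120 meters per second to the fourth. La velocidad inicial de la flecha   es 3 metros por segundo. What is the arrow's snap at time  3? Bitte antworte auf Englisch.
We must differentiate our acceleration equation a(t) = 8 2 times. Taking d/dt of a(t), we find j(t) = 0. The derivative of jerk gives snap: s(t) = 0. From the given snap equation s(t) = 0, we substitute t = 3 to get s = 0.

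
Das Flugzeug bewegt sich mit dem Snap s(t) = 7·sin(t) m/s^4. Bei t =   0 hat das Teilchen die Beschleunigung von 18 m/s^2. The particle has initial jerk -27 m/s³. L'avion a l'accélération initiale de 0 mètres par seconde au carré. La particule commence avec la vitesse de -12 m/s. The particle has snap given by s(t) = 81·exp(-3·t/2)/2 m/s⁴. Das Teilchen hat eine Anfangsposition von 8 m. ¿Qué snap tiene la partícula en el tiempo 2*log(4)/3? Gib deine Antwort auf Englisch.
We have snap s(t) = 81·exp(-3·t/2)/2. Substituting t = 2*log(4)/3: s(2*log(4)/3) = 81/8.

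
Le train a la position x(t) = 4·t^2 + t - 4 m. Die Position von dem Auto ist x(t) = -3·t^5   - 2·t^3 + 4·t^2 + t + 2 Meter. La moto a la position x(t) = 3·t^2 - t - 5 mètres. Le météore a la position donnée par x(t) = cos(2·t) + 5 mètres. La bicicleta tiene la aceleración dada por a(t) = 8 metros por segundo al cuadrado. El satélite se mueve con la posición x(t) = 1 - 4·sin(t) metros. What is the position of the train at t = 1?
From the given position equation x(t) = 4·t^2 + t - 4, we substitute t = 1 to get x = 1.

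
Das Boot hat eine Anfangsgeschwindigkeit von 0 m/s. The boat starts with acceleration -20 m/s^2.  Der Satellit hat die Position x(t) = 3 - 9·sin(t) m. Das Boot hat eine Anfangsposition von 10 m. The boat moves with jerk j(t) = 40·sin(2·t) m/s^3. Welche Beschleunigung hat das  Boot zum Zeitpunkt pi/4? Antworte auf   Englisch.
To solve this, we need to take 1 antiderivative of our jerk equation j(t) = 40·sin(2·t). The antiderivative of jerk is acceleration. Using a(0) = -20, we get a(t) = -20·cos(2·t). From the given acceleration equation a(t) = -20·cos(2·t), we substitute t = pi/4 to get a = 0.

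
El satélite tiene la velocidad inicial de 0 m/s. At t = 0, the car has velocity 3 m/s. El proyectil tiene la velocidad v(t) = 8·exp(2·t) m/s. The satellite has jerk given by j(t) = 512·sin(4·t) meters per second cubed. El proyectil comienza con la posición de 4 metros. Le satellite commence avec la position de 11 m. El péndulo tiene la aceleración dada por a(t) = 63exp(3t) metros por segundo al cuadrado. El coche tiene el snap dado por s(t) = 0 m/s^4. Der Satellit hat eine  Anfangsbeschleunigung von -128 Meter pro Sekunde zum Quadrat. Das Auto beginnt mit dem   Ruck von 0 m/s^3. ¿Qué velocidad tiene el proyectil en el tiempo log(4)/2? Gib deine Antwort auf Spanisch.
Tenemos la velocidad v(t) = 8·exp(2·t). Sustituyendo t = log(4)/2: v(log(4)/2) = 32.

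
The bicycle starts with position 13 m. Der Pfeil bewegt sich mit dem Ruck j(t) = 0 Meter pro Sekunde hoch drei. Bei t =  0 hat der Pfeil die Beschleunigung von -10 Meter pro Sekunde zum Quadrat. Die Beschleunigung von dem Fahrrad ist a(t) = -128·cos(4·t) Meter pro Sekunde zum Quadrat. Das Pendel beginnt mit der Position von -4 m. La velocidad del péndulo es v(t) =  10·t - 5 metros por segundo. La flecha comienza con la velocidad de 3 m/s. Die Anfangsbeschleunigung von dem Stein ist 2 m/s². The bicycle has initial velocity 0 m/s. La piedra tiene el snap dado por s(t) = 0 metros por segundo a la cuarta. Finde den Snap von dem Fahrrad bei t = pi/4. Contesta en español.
Para resolver esto, necesitamos tomar 2 derivadas de nuestra ecuación de la aceleración a(t) = -128·cos(4·t). La derivada de la aceleración da la sacudida: j(t) = 512·sin(4·t). Derivando la sacudida, obtenemos el snap: s(t) = 2048·cos(4·t). Usando s(t) = 2048·cos(4·t) y sustituyendo t = pi/4, encontramos s = -2048.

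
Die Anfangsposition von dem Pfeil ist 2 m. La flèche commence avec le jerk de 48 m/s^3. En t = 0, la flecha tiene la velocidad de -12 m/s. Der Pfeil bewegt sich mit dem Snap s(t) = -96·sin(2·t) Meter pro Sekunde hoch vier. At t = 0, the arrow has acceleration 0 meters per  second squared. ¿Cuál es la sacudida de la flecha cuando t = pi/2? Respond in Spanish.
Debemos encontrar la integral de nuestra ecuación del snap s(t) = -96·sin(2·t) 1 vez. Tomando ∫s(t)dt y aplicando j(0) = 48, encontramos j(t) = 48·cos(2·t). Usando j(t) = 48·cos(2·t) y sustituyendo t = pi/2, encontramos j = -48.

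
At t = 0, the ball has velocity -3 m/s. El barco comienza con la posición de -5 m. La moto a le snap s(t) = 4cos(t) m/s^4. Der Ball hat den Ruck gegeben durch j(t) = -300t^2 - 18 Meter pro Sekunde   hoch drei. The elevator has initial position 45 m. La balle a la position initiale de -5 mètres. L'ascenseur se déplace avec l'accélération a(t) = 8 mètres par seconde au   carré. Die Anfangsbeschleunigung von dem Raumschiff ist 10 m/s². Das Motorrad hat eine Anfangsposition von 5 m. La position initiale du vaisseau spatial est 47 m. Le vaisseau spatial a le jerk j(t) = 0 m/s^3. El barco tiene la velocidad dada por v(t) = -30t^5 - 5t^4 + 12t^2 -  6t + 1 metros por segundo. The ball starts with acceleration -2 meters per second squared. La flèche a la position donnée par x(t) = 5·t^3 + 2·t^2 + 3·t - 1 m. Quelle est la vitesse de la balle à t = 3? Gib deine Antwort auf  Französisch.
Nous devons intégrer notre équation du jerk j(t) = -300·t^2 - 18 2 fois. La primitive du jerk est l'accélération. En utilisant a(0) = -2, nous obtenons a(t) = -100·t^3 - 18·t - 2. En intégrant l'accélération et en utilisant la condition initiale v(0) = -3, nous obtenons v(t) = -25·t^4 - 9·t^2 - 2·t - 3. De l'équation de la vitesse v(t) = -25·t^4 - 9·t^2 - 2·t - 3, nous substituons t = 3 pour obtenir v = -2115.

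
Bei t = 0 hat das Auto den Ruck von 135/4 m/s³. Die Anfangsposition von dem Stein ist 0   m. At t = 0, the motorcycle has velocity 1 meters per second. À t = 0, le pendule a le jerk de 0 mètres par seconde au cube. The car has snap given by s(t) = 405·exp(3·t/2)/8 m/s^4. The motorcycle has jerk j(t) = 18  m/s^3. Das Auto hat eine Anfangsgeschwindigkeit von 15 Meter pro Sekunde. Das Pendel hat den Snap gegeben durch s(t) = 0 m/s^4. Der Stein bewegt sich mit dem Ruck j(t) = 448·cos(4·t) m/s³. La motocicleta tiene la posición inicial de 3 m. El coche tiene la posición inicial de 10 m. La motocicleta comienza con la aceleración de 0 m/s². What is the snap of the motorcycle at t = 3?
We must differentiate our jerk equation j(t) = 18 1 time. The derivative of jerk gives snap: s(t) = 0. From the given snap equation s(t) = 0, we substitute t = 3 to get s = 0.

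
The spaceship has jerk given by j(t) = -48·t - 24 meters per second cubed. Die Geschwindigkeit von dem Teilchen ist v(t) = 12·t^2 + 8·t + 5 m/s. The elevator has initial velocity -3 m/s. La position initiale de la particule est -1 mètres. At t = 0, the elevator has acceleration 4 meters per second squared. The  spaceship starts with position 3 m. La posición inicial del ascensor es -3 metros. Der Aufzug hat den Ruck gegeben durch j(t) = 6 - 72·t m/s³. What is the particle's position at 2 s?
To find the answer, we compute 1 integral of v(t) = 12·t^2 + 8·t + 5. Taking ∫v(t)dt and applying x(0) = -1, we find x(t) = 4·t^3 + 4·t^2 + 5·t - 1. From the given position equation x(t) = 4·t^3 + 4·t^2 + 5·t - 1, we substitute t = 2 to get x = 57.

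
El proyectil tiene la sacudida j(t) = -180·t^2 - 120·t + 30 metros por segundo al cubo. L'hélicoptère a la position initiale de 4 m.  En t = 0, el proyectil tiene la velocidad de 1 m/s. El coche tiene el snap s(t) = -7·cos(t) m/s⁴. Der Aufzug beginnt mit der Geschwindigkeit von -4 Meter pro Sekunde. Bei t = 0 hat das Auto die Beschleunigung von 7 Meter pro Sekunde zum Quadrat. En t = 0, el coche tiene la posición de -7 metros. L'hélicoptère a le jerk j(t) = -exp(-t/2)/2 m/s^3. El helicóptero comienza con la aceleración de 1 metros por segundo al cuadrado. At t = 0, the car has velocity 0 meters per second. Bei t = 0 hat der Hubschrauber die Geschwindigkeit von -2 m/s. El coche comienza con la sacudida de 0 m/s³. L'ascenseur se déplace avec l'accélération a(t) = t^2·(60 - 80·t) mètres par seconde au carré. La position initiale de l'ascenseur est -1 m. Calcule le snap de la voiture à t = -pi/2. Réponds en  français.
Nous avons le snap s(t) = -7·cos(t). En substituant t = -pi/2: s(-pi/2) = 0.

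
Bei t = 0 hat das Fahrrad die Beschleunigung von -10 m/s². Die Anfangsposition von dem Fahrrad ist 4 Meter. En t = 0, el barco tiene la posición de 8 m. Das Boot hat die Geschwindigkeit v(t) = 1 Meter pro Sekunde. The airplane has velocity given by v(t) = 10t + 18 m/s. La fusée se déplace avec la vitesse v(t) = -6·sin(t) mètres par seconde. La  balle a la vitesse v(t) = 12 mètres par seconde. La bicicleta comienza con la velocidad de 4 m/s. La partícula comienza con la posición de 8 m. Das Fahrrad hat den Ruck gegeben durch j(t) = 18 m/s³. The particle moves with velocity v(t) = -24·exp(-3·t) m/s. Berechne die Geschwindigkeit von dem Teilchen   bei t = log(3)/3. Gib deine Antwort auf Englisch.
From the given velocity equation v(t) = -24·exp(-3·t), we substitute t = log(3)/3 to get v = -8.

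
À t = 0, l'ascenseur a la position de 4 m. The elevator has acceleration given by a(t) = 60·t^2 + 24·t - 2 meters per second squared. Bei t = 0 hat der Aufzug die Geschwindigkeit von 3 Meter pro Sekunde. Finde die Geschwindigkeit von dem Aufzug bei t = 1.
Ausgehend von der Beschleunigung a(t) = 60·t^2 + 24·t - 2, nehmen wir 1 Stammfunktion. Die Stammfunktion von der Beschleunigung ist die Geschwindigkeit. Mit v(0) = 3 erhalten wir v(t) = 20·t^3 + 12·t^2 - 2·t + 3. Mit v(t) = 20·t^3 + 12·t^2 - 2·t + 3 und Einsetzen von t = 1, finden wir v = 33.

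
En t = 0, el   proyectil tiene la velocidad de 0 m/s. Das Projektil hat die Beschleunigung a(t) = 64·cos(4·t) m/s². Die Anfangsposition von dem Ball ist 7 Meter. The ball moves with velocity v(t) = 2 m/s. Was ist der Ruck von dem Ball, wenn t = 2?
Um dies zu lösen, müssen wir 2 Ableitungen unserer Gleichung für die Geschwindigkeit v(t) = 2 nehmen. Durch Ableiten von der Geschwindigkeit erhalten wir die Beschleunigung: a(t) = 0. Durch Ableiten von der Beschleunigung erhalten wir den Ruck: j(t) = 0. Mit j(t) = 0 und Einsetzen von t = 2, finden wir j = 0.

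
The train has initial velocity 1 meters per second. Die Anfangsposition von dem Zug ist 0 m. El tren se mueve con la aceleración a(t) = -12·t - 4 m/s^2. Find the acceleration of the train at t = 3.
We have acceleration a(t) = -12·t - 4. Substituting t = 3: a(3) = -40.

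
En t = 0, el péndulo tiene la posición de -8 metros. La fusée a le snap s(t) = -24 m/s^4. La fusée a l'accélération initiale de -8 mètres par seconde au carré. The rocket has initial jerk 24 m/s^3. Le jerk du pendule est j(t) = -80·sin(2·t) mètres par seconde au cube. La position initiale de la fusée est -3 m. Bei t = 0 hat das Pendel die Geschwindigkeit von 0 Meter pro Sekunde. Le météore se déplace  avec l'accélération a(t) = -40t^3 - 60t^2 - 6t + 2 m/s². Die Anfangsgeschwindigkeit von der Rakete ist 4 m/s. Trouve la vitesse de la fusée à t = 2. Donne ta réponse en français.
Pour résoudre ceci, nous devons prendre 3 intégrales de notre équation du snap s(t) = -24. La primitive du snap est le jerk. En utilisant j(0) = 24, nous obtenons j(t) = 24 - 24·t. L'intégrale du jerk est l'accélération. En utilisant a(0) = -8, nous obtenons a(t) = -12·t^2 + 24·t - 8. La primitive de l'accélération est la vitesse. En utilisant v(0) = 4, nous obtenons v(t) = -4·t^3 + 12·t^2 - 8·t + 4. De l'équation de la vitesse v(t) = -4·t^3 + 12·t^2 - 8·t + 4, nous substituons t = 2 pour obtenir v = 4.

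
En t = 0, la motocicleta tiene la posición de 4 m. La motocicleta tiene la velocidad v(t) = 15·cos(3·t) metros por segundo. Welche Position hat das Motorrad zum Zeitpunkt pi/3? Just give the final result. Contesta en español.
x(pi/3) = 4.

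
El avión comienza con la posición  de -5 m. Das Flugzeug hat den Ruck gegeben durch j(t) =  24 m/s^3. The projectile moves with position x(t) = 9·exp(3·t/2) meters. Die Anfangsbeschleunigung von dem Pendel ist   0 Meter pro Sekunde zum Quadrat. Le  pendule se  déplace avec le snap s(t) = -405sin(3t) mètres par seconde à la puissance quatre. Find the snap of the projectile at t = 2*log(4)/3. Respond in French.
En partant de la position x(t) = 9·exp(3·t/2), nous prenons 4 dérivées. En dérivant la position, nous obtenons la vitesse: v(t) = 27·exp(3·t/2)/2. En dérivant la vitesse, nous obtenons l'accélération: a(t) = 81·exp(3·t/2)/4. En dérivant l'accélération, nous obtenons le jerk: j(t) = 243·exp(3·t/2)/8. En prenant d/dt de j(t), nous trouvons s(t) = 729·exp(3·t/2)/16. En utilisant s(t) = 729·exp(3·t/2)/16 et en substituant t = 2*log(4)/3, nous trouvons s = 729/4.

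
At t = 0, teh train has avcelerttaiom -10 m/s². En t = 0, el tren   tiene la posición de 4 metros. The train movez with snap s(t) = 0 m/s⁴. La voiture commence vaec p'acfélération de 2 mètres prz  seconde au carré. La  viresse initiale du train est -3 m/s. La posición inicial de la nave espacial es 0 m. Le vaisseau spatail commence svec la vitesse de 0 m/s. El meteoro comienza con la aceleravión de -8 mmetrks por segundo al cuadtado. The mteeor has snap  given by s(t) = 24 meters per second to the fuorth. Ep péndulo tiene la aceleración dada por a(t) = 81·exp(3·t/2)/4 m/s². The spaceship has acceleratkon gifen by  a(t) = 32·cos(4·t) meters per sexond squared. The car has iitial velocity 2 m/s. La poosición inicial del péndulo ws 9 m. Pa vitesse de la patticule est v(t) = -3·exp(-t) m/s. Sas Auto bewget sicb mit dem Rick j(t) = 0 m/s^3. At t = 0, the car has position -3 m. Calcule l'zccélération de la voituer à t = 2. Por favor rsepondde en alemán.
Um dies zu lösen, müssen wir 1 Integral unserer Gleichung für den Ruck j(t) = 0 finden. Die Stammfunktion von dem Ruck, mit a(0) = 2, ergibt die Beschleunigung: a(t) = 2. Aus der Gleichung für die Beschleunigung a(t) = 2, setzen wir t = 2 ein und erhalten a = 2.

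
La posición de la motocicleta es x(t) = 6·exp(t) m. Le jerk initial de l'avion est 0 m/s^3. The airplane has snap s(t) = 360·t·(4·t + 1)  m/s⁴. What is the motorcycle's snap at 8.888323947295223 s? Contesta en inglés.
To solve this, we need to take 4 derivatives of our position equation x(t) = 6·exp(t). Taking d/dt of x(t), we find v(t) = 6·exp(t). The derivative of velocity gives acceleration: a(t) = 6·exp(t). The derivative of acceleration gives jerk: j(t) = 6·exp(t). Taking d/dt of j(t), we find s(t) = 6·exp(t). We have snap s(t) = 6·exp(t). Substituting t = 8.888323947295223: s(8.888323947295223) = 43481.1772494651.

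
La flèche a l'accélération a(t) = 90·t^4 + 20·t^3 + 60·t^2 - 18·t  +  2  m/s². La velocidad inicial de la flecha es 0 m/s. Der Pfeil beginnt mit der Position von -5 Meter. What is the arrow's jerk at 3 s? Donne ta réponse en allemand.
Ausgehend von der Beschleunigung a(t) = 90·t^4 + 20·t^3 + 60·t^2 - 18·t + 2, nehmen wir 1 Ableitung. Mit d/dt von a(t) finden wir j(t) = 360·t^3 + 60·t^2 + 120·t - 18. Aus der Gleichung für den Ruck j(t) = 360·t^3 + 60·t^2 + 120·t - 18, setzen wir t = 3 ein und erhalten j = 10602.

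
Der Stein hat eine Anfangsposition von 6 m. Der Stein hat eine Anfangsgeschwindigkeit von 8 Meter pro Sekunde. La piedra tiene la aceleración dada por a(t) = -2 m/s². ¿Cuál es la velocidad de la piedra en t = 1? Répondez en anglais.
To find the answer, we compute 1 antiderivative of a(t) = -2. Finding the antiderivative of a(t) and using v(0) = 8: v(t) = 8 - 2·t. Using v(t) = 8 - 2·t and substituting t = 1, we find v = 6.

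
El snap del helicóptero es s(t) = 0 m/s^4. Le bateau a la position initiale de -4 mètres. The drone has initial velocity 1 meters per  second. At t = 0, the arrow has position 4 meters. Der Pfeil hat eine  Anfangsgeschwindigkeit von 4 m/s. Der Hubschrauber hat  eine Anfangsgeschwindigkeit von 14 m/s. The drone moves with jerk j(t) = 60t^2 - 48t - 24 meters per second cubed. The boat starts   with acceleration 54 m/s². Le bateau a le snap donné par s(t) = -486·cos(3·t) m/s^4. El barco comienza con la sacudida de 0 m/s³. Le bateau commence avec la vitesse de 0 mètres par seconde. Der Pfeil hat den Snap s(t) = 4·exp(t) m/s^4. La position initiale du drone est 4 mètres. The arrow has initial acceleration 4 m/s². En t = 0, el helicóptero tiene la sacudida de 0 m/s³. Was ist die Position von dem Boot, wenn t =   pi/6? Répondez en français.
Nous devons intégrer notre équation du snap s(t) = -486·cos(3·t) 4 fois. En prenant ∫s(t)dt et en appliquant j(0) = 0, nous trouvons j(t) = -162·sin(3·t). L'intégrale du jerk est l'accélération. En utilisant a(0) = 54, nous obtenons a(t) = 54·cos(3·t). La primitive de l'accélération est la vitesse. En utilisant v(0) = 0, nous obtenons v(t) = 18·sin(3·t). La primitive de la vitesse, avec x(0) = -4, donne la position: x(t) = 2 - 6·cos(3·t). De l'équation de la position x(t) = 2 - 6·cos(3·t), nous substituons t = pi/6 pour obtenir x = 2.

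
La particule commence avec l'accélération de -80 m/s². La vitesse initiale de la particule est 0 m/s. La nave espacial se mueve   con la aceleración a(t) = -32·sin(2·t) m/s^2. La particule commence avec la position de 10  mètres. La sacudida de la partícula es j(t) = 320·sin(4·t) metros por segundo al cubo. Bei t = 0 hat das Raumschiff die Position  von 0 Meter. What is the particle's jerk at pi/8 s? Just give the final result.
The jerk at t = pi/8 is j = 320.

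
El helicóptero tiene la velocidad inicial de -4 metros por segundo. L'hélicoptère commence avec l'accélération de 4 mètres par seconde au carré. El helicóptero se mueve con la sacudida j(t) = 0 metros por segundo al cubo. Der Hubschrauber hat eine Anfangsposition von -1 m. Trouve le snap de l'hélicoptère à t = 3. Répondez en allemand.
Um dies zu lösen, müssen wir 1 Ableitung unserer Gleichung für den Ruck j(t) = 0 nehmen. Mit d/dt von j(t) finden wir s(t) = 0. Mit s(t) = 0 und Einsetzen von t = 3, finden wir s = 0.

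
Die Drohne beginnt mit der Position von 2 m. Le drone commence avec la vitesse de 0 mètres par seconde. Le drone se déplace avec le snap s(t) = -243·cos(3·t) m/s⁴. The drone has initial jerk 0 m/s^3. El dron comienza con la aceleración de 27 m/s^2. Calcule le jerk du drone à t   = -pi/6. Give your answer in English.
We need to integrate our snap equation s(t) = -243·cos(3·t) 1 time. Integrating snap and using the initial condition j(0) = 0, we get j(t) = -81·sin(3·t). Using j(t) = -81·sin(3·t) and substituting t = -pi/6, we find j = 81.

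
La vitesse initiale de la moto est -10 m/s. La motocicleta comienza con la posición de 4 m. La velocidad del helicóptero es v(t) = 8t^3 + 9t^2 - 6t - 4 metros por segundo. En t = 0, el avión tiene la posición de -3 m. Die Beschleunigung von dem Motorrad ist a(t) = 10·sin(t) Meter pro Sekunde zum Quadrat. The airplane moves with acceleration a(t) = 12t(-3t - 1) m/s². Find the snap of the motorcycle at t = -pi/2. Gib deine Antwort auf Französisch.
En partant de l'accélération a(t) = 10·sin(t), nous prenons 2 dérivées. En prenant d/dt de a(t), nous trouvons j(t) = 10·cos(t). La dérivée du jerk donne le snap: s(t) = -10·sin(t). En utilisant s(t) = -10·sin(t) et en substituant t = -pi/2, nous trouvons s = 10.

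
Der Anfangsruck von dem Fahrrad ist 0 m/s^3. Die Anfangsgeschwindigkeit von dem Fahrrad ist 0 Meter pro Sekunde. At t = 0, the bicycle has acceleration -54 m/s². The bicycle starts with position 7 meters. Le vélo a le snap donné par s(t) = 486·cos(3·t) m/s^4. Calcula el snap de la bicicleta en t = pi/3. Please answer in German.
Mit s(t) = 486·cos(3·t) und Einsetzen von t = pi/3, finden wir s = -486.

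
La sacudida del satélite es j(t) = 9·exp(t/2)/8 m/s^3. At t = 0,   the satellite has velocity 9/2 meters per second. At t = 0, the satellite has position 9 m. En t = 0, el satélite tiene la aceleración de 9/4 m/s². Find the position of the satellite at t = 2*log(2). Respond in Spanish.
Partiendo de la sacudida j(t) = 9·exp(t/2)/8, tomamos 3 integrales. La integral de la sacudida es la aceleración. Usando a(0) = 9/4, obtenemos a(t) = 9·exp(t/2)/4. La integral de la aceleración, con v(0) = 9/2, da la velocidad: v(t) = 9·exp(t/2)/2. Tomando ∫v(t)dt y aplicando x(0) = 9, encontramos x(t) = 9·exp(t/2). Usando x(t) = 9·exp(t/2) y sustituyendo t = 2*log(2), encontramos x = 18.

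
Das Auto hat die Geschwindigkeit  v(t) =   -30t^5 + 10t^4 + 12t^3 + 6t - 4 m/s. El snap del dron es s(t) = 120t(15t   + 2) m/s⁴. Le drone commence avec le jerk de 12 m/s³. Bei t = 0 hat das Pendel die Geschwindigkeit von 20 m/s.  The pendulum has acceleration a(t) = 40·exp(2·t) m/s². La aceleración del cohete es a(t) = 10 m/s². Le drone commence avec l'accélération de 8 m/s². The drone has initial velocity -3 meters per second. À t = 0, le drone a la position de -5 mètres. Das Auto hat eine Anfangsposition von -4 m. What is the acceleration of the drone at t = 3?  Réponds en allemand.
Ausgehend von dem Snap s(t) = 120·t·(15·t + 2), nehmen wir 2 Integrale. Das Integral von dem Snap, mit j(0) = 12, ergibt den Ruck: j(t) = 600·t^3 + 120·t^2 + 12. Das Integral von dem Ruck, mit a(0) = 8, ergibt die Beschleunigung: a(t) = 150·t^4 + 40·t^3 + 12·t + 8. Mit a(t) = 150·t^4 + 40·t^3 + 12·t + 8 und Einsetzen von t = 3, finden wir a = 13274.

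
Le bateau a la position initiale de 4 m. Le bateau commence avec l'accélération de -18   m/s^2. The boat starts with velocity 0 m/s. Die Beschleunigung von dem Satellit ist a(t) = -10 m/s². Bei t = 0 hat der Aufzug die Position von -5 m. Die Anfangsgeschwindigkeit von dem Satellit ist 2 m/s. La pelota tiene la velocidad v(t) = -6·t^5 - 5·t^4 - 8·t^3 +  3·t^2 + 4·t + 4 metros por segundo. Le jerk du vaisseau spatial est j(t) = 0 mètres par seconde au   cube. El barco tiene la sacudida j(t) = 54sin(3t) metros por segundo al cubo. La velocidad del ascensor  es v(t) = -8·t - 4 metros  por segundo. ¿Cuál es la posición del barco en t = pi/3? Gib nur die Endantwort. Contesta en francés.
La réponse est 0.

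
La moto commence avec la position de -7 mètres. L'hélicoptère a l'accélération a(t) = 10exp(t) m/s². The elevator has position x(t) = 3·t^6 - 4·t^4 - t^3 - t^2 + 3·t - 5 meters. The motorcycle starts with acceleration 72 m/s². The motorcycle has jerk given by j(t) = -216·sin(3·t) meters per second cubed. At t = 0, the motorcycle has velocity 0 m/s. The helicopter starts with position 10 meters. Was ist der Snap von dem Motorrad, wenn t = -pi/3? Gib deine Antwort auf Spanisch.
Para resolver esto, necesitamos tomar 1 derivada de nuestra ecuación de la sacudida j(t) = -216·sin(3·t). La derivada de la sacudida da el snap: s(t) = -648·cos(3·t). Tenemos el snap s(t) = -648·cos(3·t). Sustituyendo t = -pi/3: s(-pi/3) = 648.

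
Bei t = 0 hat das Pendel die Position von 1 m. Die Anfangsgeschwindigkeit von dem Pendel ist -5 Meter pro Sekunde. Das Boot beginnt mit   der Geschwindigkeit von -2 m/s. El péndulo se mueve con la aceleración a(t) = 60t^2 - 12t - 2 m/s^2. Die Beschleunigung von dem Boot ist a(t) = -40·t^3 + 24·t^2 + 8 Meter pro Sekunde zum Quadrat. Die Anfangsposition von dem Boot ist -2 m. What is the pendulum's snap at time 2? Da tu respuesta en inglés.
To solve this, we need to take 2 derivatives of our acceleration equation a(t) = 60·t^2 - 12·t - 2. The derivative of acceleration gives jerk: j(t) = 120·t - 12. Differentiating jerk, we get snap: s(t) = 120. Using s(t) = 120 and substituting t = 2, we find s = 120.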